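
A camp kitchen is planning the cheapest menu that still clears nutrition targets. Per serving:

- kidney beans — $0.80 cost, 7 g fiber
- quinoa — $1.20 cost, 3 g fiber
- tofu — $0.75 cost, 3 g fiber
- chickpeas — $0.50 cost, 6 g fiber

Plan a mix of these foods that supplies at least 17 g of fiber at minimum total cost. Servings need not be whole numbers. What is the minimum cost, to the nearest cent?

$1.42

Cost per g of fiber: chickpeas $0.0833, kidney beans $0.1143, tofu $0.2500, quinoa $0.4000.
With no serving limits, use only chickpeas: 17 g / 6 g = 2.833 servings × $0.50 = $1.42.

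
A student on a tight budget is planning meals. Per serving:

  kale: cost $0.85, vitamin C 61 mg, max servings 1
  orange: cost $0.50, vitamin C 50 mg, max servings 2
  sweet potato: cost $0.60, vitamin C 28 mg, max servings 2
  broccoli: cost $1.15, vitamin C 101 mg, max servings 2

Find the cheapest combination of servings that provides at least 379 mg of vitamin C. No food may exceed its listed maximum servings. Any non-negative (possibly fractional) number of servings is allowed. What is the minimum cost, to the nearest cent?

$4.49

Cost per mg of vitamin C: orange $0.0100, broccoli $0.0114, kale $0.0139, sweet potato $0.0214.
Take 2 servings of orange: +100.0 mg vitamin C for $1.00 (total $1.00, still need 279.0 mg).
Take 2 servings of broccoli: +202.0 mg vitamin C for $2.30 (total $3.30, still need 77.0 mg).
Take 1 serving of kale: +61.0 mg vitamin C for $0.85 (total $4.15, still need 16.0 mg).
Take 0.5714 servings of sweet potato: +16.0 mg vitamin C for $0.34 (total $4.49, still need 0.0 mg).
Greedy by cheapest-per-mg is optimal for a single linear constraint, so the minimum cost is $4.49.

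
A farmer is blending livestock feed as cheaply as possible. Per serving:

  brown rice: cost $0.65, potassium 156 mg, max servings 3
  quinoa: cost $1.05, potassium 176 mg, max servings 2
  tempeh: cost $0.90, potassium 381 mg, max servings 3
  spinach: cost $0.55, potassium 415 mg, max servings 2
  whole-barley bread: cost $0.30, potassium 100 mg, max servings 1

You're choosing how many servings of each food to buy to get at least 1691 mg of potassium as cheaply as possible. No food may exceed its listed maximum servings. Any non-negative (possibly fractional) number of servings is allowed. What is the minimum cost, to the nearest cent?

$3.13

Cost per mg of potassium: spinach $0.0013, tempeh $0.0024, whole-barley bread $0.0030, brown rice $0.0042, quinoa $0.0060.
Take 2 servings of spinach: +830.0 mg potassium for $1.10 (total $1.10, still need 861.0 mg).
Take 2.26 servings of tempeh: +861.0 mg potassium for $2.03 (total $3.13, still need 0.0 mg).
Filling from the cheapest source first is optimal under one linear minimum: $3.13.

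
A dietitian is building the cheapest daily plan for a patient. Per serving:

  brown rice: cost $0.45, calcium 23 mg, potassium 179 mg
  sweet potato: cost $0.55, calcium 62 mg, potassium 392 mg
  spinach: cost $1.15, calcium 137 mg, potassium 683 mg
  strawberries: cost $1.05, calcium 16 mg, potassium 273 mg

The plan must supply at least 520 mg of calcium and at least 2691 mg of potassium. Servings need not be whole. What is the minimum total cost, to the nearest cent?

Check every corner: each single food scaled to meet both minima, and each pair solved so both constraints bind.
brown rice only: max(520/23, 2691/179) = 22.61 servings → $10.17.
sweet potato only: max(520/62, 2691/392) = 8.387 servings → $4.61.
spinach only: max(520/137, 2691/683) = 3.94 servings → $4.53.
strawberries only: max(520/16, 2691/273) = 32.5 servings → $34.12.
brown rice + sweet potato with both targets exact would need a negative amount; discard.
brown rice + spinach with both tight: 1.532 servings and 3.538 servings → $4.76.
brown rice + strawberries: intersection lies outside the first quadrant.
sweet potato + spinach with both tight: 1.189 servings and 3.257 servings → $4.40.
sweet potato + strawberries with both targets exact would need a negative amount; discard.
spinach + strawberries with both tight: 3.736 servings and 0.5102 servings → $4.83.
So the least-cost plan costs $4.40.

$4.40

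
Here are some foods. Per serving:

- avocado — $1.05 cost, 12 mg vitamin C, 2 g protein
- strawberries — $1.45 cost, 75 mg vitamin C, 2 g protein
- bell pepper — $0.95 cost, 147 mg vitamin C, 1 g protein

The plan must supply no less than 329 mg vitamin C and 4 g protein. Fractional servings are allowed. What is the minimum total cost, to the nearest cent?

Check every corner: each single food scaled to meet both minima, and each pair solved so both constraints bind.
avocado only: max(329/12, 4/2) = 27.42 servings → $28.79.
strawberries only: max(329/75, 4/2) = 4.387 servings → $6.36.
bell pepper only: max(329/147, 4/1) = 4 servings → $3.80.
avocado + strawberries: intersection lies outside the first quadrant.
avocado + bell pepper with both tight: 0.9184 servings and 2.163 servings → $3.02.
strawberries + bell pepper with both tight: 1.183 servings and 1.635 servings → $3.27.
So the least-cost plan costs $3.02.

$3.02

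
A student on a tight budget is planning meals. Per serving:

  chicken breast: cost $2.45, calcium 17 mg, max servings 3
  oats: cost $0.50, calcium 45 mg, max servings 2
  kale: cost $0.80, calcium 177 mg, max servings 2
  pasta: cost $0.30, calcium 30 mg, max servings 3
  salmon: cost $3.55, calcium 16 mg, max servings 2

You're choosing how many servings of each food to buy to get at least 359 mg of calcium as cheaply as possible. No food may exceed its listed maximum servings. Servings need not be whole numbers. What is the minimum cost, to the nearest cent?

Cost per mg of calcium: kale $0.0045, pasta $0.0100, oats $0.0111, chicken breast $0.1441, salmon $0.2219.
Take 2 servings of kale: +354.0 mg calcium for $1.60 (total $1.60, still need 5.0 mg).
Take 0.1667 servings of pasta: +5.0 mg calcium for $0.05 (total $1.65, still need 0.0 mg).
Greedy by cheapest-per-mg is optimal for a single linear constraint, so the minimum cost is $1.65.

$1.65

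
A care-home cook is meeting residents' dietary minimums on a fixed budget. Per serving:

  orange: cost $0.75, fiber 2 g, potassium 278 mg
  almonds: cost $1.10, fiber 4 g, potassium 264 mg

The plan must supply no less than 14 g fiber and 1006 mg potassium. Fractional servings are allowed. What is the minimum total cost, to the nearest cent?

$3.96

Compare the cost at each extreme point of the feasible region.
orange only: max(14/2, 1006/278) = 7 servings → $5.25.
almonds only: max(14/4, 1006/264) = 3.811 servings → $4.19.
orange + almonds with both tight: 0.5616 servings and 3.219 servings → $3.96.
The minimum over all feasible corners is $3.96.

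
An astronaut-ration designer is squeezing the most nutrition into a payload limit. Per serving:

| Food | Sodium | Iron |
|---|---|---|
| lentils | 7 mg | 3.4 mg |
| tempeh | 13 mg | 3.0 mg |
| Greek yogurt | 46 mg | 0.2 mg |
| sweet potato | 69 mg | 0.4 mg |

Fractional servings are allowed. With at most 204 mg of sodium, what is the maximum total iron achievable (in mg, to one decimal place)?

Iron per mg sodium: lentils 0.4857, tempeh 0.2308, sweet potato 0.005797, Greek yogurt 0.004348.
With no serving limits, spend the whole sodium allowance on lentils: 204 mg / 7 mg × 3.4 mg = 99.1 mg.

99.1 mg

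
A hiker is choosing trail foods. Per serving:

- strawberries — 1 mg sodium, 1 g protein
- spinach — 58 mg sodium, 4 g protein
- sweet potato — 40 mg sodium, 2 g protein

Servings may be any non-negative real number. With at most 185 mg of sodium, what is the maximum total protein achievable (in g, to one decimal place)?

185.0 g

Protein per mg sodium: strawberries 1, spinach 0.06897, sweet potato 0.05.
With no serving limits, spend the whole sodium allowance on strawberries: 185 mg / 1 mg × 1 g = 185.0 g.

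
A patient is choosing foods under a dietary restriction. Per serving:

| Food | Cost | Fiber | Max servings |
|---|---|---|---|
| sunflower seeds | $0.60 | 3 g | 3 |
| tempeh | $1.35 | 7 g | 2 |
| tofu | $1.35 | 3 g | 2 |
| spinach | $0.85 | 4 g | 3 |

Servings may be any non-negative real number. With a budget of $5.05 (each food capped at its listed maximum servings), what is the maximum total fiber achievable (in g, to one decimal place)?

25.6 g

Fiber per dollar: tempeh 5.185, sunflower seeds 5, spinach 4.706, tofu 2.222.
Take 2 servings of tempeh: spends $2.70, +14.0 g fiber (running total 14.0 g).
Take 3 servings of sunflower seeds: spends $1.80, +9.0 g fiber (running total 23.0 g).
Take 0.6471 servings of spinach: spends $0.55, +2.6 g fiber (running total 25.6 g).
Greedy by best ratio exhausts the cost allowance optimally: 25.6 g.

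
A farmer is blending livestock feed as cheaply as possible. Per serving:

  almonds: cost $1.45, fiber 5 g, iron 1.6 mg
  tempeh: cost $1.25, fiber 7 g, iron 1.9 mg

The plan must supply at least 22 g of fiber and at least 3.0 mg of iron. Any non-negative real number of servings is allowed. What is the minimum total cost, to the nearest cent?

$3.93

The cheapest plan sits at a corner of the feasible region — with two constraints it uses at most two foods.
almonds only: max(22/5, 3.0/1.6) = 4.4 servings → $6.38.
tempeh only: max(22/7, 3.0/1.9) = 3.143 servings → $3.93.
almonds + tempeh with both targets exact would need a negative amount; discard.
Cheapest feasible corner: $3.93.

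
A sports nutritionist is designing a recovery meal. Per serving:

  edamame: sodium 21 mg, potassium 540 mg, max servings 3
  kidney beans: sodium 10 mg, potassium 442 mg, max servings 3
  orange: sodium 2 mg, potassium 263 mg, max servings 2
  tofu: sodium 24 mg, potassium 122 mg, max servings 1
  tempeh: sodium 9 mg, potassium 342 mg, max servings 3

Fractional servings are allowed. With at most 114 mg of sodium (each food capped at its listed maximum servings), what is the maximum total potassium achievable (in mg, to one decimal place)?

Potassium per mg sodium: orange 131.5, kidney beans 44.2, tempeh 38, edamame 25.71, tofu 5.083.
Take 2 servings of orange: uses 4 mg sodium, +526.0 mg potassium (running total 526.0 mg).
Take 3 servings of kidney beans: uses 30 mg sodium, +1326.0 mg potassium (running total 1852.0 mg).
Take 3 servings of tempeh: uses 27 mg sodium, +1026.0 mg potassium (running total 2878.0 mg).
Take 2.524 servings of edamame: uses 53 mg sodium, +1362.9 mg potassium (running total 4240.9 mg).
Filling greedily by potassium-per-mg sodium is optimal for one linear limit, giving 4240.9 mg.

4240.9 mg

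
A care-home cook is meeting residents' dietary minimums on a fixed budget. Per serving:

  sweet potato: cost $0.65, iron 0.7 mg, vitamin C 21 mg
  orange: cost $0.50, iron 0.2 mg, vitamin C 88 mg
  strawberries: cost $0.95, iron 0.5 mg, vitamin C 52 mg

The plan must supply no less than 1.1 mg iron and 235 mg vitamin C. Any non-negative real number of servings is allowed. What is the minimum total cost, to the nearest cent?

$1.80

A basic optimal solution has at most two foods positive. Try each food alone and each pair with both targets met exactly.
sweet potato only: max(1.1/0.7, 235/21) = 11.19 servings → $7.27.
orange only: max(1.1/0.2, 235/88) = 5.5 servings → $2.75.
strawberries only: max(1.1/0.5, 235/52) = 4.519 servings → $4.29.
sweet potato + orange with both tight: 0.8676 servings and 2.463 servings → $1.80.
sweet potato + strawberries: the both-tight solution has a negative serving — not a feasible corner.
orange + strawberries with both tight: 1.795 servings and 1.482 servings → $2.31.
The minimum over all feasible corners is $1.80.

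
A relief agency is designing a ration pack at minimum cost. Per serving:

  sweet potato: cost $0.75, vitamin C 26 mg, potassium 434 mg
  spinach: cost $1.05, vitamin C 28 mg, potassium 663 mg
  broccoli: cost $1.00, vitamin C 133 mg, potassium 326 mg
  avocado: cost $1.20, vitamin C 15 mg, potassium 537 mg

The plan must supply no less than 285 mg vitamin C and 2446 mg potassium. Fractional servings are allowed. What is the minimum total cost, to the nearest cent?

Compare the cost at each extreme point of the feasible region.
sweet potato only: max(285/26, 2446/434) = 10.96 servings → $8.22.
spinach only: max(285/28, 2446/663) = 10.18 servings → $10.69.
broccoli only: max(285/133, 2446/326) = 7.503 servings → $7.50.
avocado only: max(285/15, 2446/537) = 19 servings → $22.80.
sweet potato + spinach: intersection lies outside the first quadrant.
sweet potato + broccoli with both tight: 4.719 servings and 1.22 servings → $4.76.
sweet potato + avocado: intersection lies outside the first quadrant.
spinach + broccoli with both tight: 2.94 servings and 1.524 servings → $4.61.
spinach + avocado: the both-tight solution has a negative serving — not a feasible corner.
broccoli + avocado with both tight: 1.749 servings and 3.493 servings → $5.94.
The minimum over all feasible corners is $4.61.

$4.61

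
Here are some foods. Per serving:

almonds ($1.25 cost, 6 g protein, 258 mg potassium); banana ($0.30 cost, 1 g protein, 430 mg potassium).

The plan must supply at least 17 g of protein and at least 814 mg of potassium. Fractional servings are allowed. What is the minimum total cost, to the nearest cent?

Check every corner: each single food scaled to meet both minima, and each pair solved so both constraints bind.
almonds only: max(17/6, 814/258) = 3.155 servings → $3.94.
banana only: max(17/1, 814/430) = 17 servings → $5.10.
almonds + banana with both tight: 2.798 servings and 0.2145 servings → $3.56.
So the least-cost plan costs $3.56.

$3.56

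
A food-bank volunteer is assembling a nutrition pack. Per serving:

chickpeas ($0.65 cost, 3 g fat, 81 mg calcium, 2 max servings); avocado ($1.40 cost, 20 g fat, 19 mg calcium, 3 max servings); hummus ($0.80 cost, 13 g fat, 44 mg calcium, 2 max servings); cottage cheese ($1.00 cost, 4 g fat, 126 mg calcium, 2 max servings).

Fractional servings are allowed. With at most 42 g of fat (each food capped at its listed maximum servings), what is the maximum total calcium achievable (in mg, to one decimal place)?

503.9 mg

Calcium per g fat: cottage cheese 31.5, chickpeas 27, hummus 3.385, avocado 0.95.
Take 2 servings of cottage cheese: uses 8 g fat, +252.0 mg calcium (running total 252.0 mg).
Take 2 servings of chickpeas: uses 6 g fat, +162.0 mg calcium (running total 414.0 mg).
Take 2 servings of hummus: uses 26 g fat, +88.0 mg calcium (running total 502.0 mg).
Take 0.1 servings of avocado: uses 2 g fat, +1.9 mg calcium (running total 503.9 mg).
Greedy by best ratio exhausts the fat allowance optimally: 503.9 mg.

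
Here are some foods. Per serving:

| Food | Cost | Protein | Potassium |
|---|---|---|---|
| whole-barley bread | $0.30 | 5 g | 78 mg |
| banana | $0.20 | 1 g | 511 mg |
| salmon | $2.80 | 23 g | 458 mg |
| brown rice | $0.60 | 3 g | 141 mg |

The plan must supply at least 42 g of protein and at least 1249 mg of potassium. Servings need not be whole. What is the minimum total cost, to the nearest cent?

$2.69

The cheapest plan sits at a corner of the feasible region — with two constraints it uses at most two foods.
whole-barley bread only: max(42/5, 1249/78) = 16.01 servings → $4.80.
banana only: max(42/1, 1249/511) = 42 servings → $8.40.
salmon only: max(42/23, 1249/458) = 2.727 servings → $7.64.
brown rice only: max(42/3, 1249/141) = 14 servings → $8.40.
whole-barley bread + banana with both tight: 8.16 servings and 1.199 servings → $2.69.
whole-barley bread + salmon: the both-tight solution has a negative serving — not a feasible corner.
whole-barley bread + brown rice with both tight: 4.618 servings and 6.304 servings → $5.17.
banana + salmon with both tight: 0.8403 servings and 1.79 servings → $5.18.
banana + brown rice with both targets exact would need a negative amount; discard.
salmon + brown rice with both tight: 1.164 servings and 5.078 servings → $6.31.
The minimum over all feasible corners is $2.69.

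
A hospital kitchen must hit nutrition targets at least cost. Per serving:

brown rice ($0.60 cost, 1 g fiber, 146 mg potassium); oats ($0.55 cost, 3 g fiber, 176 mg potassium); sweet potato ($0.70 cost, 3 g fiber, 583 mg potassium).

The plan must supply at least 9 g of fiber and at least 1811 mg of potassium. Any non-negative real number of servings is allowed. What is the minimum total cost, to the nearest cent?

For a min-cost LP with two ≥-constraints, a basic feasible solution has at most two positive variables.
brown rice only: max(9/1, 1811/146) = 12.4 servings → $7.44.
oats only: max(9/3, 1811/176) = 10.29 servings → $5.66.
sweet potato only: max(9/3, 1811/583) = 3.106 servings → $2.17.
brown rice + oats: the both-tight solution has a negative serving — not a feasible corner.
brown rice + sweet potato: the both-tight solution has a negative serving — not a feasible corner.
oats + sweet potato with both targets exact would need a negative amount; discard.
So the least-cost plan costs $2.17.

$2.17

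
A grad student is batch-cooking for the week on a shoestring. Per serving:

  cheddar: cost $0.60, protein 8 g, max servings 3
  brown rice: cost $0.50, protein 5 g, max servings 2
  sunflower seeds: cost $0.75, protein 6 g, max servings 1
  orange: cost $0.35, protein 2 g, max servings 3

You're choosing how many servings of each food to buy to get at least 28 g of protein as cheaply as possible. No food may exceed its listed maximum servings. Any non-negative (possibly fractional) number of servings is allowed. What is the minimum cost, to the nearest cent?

$2.20

Cost per g of protein: cheddar $0.0750, brown rice $0.1000, sunflower seeds $0.1250, orange $0.1750.
Take 3 servings of cheddar: +24.0 g protein for $1.80 (total $1.80, still need 4.0 g).
Take 0.8 servings of brown rice: +4.0 g protein for $0.40 (total $2.20, still need 0.0 g).
Filling from the cheapest source first is optimal under one linear minimum: $2.20.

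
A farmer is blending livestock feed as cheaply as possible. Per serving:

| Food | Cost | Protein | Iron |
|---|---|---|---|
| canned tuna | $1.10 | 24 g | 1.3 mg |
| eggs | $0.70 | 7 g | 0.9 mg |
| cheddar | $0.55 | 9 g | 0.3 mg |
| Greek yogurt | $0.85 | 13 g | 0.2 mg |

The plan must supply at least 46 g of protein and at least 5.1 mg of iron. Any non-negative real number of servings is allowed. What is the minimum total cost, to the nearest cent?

$4.01

Minimising a linear cost over {protein ≥ 46, iron ≥ 5.1, servings ≥ 0} — the optimum is at a vertex, using one or two foods.
canned tuna only: max(46/24, 5.1/1.3) = 3.923 servings → $4.32.
eggs only: max(46/7, 5.1/0.9) = 6.571 servings → $4.60.
cheddar only: max(46/9, 5.1/0.3) = 17 servings → $9.35.
Greek yogurt only: max(46/13, 5.1/0.2) = 25.5 servings → $21.68.
canned tuna + eggs with both tight: 0.456 servings and 5.008 servings → $4.01.
canned tuna + cheddar: intersection lies outside the first quadrant.
canned tuna + Greek yogurt with both targets exact would need a negative amount; discard.
eggs + cheddar with both tight: 5.35 servings and 0.95 servings → $4.27.
eggs + Greek yogurt with both tight: 5.544 servings and 0.5534 servings → $4.35.
cheddar + Greek yogurt: intersection lies outside the first quadrant.
So the least-cost plan costs $4.01.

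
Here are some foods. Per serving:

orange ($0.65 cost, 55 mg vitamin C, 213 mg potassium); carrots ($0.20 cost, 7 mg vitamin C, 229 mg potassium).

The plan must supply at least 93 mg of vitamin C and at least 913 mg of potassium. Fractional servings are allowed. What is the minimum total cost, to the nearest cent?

$1.42

With two linear requirements the optimum uses one or two foods; enumerate the corners.
orange only: max(93/55, 913/213) = 4.286 servings → $2.79.
carrots only: max(93/7, 913/229) = 13.29 servings → $2.66.
orange + carrots with both tight: 1.342 servings and 2.738 servings → $1.42.
So the least-cost plan costs $1.42.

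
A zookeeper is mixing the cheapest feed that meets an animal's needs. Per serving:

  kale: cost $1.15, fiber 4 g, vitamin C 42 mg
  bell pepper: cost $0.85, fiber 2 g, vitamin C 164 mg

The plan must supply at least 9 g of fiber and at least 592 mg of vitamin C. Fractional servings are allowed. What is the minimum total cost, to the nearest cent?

$3.54

At the optimum either one food covers both requirements or two foods hit both targets exactly; no other combination can be cheaper.
kale only: max(9/4, 592/42) = 14.1 servings → $16.21.
bell pepper only: max(9/2, 592/164) = 4.5 servings → $3.83.
kale + bell pepper with both tight: 0.5105 servings and 3.479 servings → $3.54.
Cheapest feasible corner: $3.54.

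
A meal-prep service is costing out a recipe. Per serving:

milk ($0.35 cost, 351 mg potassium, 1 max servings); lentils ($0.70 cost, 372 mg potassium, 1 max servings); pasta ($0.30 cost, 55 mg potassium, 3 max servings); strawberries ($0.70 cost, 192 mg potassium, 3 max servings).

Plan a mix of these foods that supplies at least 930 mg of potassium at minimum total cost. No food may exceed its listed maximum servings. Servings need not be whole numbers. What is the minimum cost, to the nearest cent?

Cost per mg of potassium: milk $0.0010, lentils $0.0019, strawberries $0.0036, pasta $0.0055.
Take 1 serving of milk: +351.0 mg potassium for $0.35 (total $0.35, still need 579.0 mg).
Take 1 serving of lentils: +372.0 mg potassium for $0.70 (total $1.05, still need 207.0 mg).
Take 1.078 servings of strawberries: +207.0 mg potassium for $0.75 (total $1.80, still need 0.0 mg).
Greedy by cheapest-per-mg is optimal for a single linear constraint, so the minimum cost is $1.80.

$1.80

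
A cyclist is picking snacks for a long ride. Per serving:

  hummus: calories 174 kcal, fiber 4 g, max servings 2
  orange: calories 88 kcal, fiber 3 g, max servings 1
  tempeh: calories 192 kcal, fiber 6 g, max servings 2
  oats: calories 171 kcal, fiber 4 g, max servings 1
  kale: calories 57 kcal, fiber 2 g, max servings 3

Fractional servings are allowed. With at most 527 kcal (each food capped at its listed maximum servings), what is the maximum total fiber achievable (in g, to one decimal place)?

17.4 g

Fiber per kcal: kale 0.03509, orange 0.03409, tempeh 0.03125, oats 0.02339, hummus 0.02299.
Take 3 servings of kale: uses 171 kcal, +6.0 g fiber (running total 6.0 g).
Take 1 serving of orange: uses 88 kcal, +3.0 g fiber (running total 9.0 g).
Take 1.396 servings of tempeh: uses 268 kcal, +8.4 g fiber (running total 17.4 g).
Greedy by best ratio exhausts the calories allowance optimally: 17.4 g.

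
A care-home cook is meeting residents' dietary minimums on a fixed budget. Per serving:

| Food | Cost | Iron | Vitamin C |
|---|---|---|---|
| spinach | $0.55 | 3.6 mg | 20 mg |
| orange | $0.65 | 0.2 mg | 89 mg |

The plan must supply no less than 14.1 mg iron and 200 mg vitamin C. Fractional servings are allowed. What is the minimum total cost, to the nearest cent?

spinach only: max(14.1/3.6, 200/20) = 10 servings → $5.50.
orange only: max(14.1/0.2, 200/89) = 70.5 servings → $45.83.
spinach + orange with both tight: 3.84 servings and 1.384 servings → $3.01.
The minimum over all feasible corners is $3.01.

$3.01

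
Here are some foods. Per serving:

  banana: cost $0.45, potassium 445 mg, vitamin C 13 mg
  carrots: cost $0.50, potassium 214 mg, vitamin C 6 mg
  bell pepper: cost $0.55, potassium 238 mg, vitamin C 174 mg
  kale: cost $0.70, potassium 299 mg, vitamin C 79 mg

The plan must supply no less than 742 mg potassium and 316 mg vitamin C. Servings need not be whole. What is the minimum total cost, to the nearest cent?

$1.30

For a min-cost LP with two ≥-constraints, a basic feasible solution has at most two positive variables.
banana only: max(742/445, 316/13) = 24.31 servings → $10.94.
carrots only: max(742/214, 316/6) = 52.67 servings → $26.33.
bell pepper only: max(742/238, 316/174) = 3.118 servings → $1.71.
kale only: max(742/299, 316/79) = 4 servings → $2.80.
banana + carrots: intersection lies outside the first quadrant.
banana + bell pepper with both tight: 0.7251 servings and 1.762 servings → $1.30.
banana + kale: intersection lies outside the first quadrant.
carrots + bell pepper with both tight: 1.505 servings and 1.764 servings → $1.72.
carrots + kale with both targets exact would need a negative amount; discard.
bell pepper + kale with both tight: 1.08 servings and 1.622 servings → $1.73.
The minimum over all feasible corners is $1.30.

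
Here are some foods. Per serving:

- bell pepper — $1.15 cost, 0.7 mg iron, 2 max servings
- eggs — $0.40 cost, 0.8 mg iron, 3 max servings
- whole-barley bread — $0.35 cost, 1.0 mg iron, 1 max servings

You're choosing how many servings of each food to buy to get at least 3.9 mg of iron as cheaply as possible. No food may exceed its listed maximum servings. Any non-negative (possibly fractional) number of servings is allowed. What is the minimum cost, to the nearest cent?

Cost per mg of iron: whole-barley bread $0.3500, eggs $0.5000, bell pepper $1.6429.
Take 1 serving of whole-barley bread: +1.0 mg iron for $0.35 (total $0.35, still need 2.9 mg).
Take 3 servings of eggs: +2.4 mg iron for $1.20 (total $1.55, still need 0.5 mg).
Take 0.7143 servings of bell pepper: +0.5 mg iron for $0.82 (total $2.37, still need 0.0 mg).
Filling from the cheapest source first is optimal under one linear minimum: $2.37.

$2.37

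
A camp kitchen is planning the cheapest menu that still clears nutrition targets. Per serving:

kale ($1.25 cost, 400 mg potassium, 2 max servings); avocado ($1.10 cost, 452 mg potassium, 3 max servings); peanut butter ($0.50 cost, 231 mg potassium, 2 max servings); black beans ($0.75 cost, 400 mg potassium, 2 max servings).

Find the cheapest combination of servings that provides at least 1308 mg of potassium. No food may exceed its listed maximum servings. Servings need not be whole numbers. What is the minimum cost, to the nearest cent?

$2.61

Cost per mg of potassium: black beans $0.0019, peanut butter $0.0022, avocado $0.0024, kale $0.0031.
Take 2 servings of black beans: +800.0 mg potassium for $1.50 (total $1.50, still need 508.0 mg).
Take 2 servings of peanut butter: +462.0 mg potassium for $1.00 (total $2.50, still need 46.0 mg).
Take 0.1018 servings of avocado: +46.0 mg potassium for $0.11 (total $2.61, still need 0.0 mg).
Filling from the cheapest source first is optimal under one linear minimum: $2.61.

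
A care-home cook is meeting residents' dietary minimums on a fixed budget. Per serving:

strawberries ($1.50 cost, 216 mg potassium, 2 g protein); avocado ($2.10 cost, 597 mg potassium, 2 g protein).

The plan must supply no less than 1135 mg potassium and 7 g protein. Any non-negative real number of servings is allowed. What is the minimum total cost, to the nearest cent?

Check every corner: each single food scaled to meet both minima, and each pair solved so both constraints bind.
strawberries only: max(1135/216, 7/2) = 5.255 servings → $7.88.
avocado only: max(1135/597, 7/2) = 3.5 servings → $7.35.
strawberries + avocado with both tight: 2.505 servings and 0.9948 servings → $5.85.
Cheapest feasible corner: $5.85.

$5.85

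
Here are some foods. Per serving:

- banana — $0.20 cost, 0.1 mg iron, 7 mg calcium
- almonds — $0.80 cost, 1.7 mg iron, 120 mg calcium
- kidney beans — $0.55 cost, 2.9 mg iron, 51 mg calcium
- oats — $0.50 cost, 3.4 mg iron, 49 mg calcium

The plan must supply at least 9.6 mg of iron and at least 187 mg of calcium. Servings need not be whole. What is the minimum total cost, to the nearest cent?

$1.69

The cheapest plan sits at a corner of the feasible region — with two constraints it uses at most two foods.
banana only: max(9.6/0.1, 187/7) = 96 servings → $19.20.
almonds only: max(9.6/1.7, 187/120) = 5.647 servings → $4.52.
kidney beans only: max(9.6/2.9, 187/51) = 3.667 servings → $2.02.
oats only: max(9.6/3.4, 187/49) = 3.816 servings → $1.91.
banana + almonds: the both-tight solution has a negative serving — not a feasible corner.
banana + kidney beans with both tight: 3.467 servings and 3.191 servings → $2.45.
banana + oats with both tight: 8.751 servings and 2.566 servings → $3.03.
almonds + kidney beans with both tight: 0.2017 servings and 3.192 servings → $1.92.
almonds + oats with both tight: 0.5094 servings and 2.569 servings → $1.69.
kidney beans + oats: intersection lies outside the first quadrant.
So the least-cost plan costs $1.69.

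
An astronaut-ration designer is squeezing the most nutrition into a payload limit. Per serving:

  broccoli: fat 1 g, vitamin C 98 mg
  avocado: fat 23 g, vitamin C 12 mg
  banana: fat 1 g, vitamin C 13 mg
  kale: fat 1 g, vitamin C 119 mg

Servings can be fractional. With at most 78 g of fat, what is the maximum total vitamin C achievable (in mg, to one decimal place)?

9282.0 mg

Vitamin C per g fat: kale 119, broccoli 98, banana 13, avocado 0.5217.
With no serving limits, spend the whole fat allowance on kale: 78 g / 1 g × 119 mg = 9282.0 mg.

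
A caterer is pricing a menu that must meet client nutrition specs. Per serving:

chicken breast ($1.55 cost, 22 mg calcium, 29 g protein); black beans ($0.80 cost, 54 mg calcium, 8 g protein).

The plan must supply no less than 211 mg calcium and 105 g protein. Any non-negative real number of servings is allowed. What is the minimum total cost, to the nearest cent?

$6.63

Minimising a linear cost over {calcium ≥ 211, protein ≥ 105, servings ≥ 0} — the optimum is at a vertex, using one or two foods.
chicken breast only: max(211/22, 105/29) = 9.591 servings → $14.87.
black beans only: max(211/54, 105/8) = 13.12 servings → $10.50.
chicken breast + black beans with both tight: 2.865 servings and 2.74 servings → $6.63.
Cheapest feasible corner: $6.63.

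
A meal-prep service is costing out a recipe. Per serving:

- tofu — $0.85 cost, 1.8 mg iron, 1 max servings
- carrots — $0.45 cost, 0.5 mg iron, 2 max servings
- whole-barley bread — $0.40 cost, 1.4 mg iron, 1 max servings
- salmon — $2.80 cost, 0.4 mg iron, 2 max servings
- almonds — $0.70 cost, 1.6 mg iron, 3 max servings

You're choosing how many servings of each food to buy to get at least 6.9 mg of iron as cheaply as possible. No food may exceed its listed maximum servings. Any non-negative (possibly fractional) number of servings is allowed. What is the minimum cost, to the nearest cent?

Cost per mg of iron: whole-barley bread $0.2857, almonds $0.4375, tofu $0.4722, carrots $0.9000, salmon $7.0000.
Take 1 serving of whole-barley bread: +1.4 mg iron for $0.40 (total $0.40, still need 5.5 mg).
Take 3 servings of almonds: +4.8 mg iron for $2.10 (total $2.50, still need 0.7 mg).
Take 0.3889 servings of tofu: +0.7 mg iron for $0.33 (total $2.83, still need 0.0 mg).
Greedy by cheapest-per-mg is optimal for a single linear constraint, so the minimum cost is $2.83.

$2.83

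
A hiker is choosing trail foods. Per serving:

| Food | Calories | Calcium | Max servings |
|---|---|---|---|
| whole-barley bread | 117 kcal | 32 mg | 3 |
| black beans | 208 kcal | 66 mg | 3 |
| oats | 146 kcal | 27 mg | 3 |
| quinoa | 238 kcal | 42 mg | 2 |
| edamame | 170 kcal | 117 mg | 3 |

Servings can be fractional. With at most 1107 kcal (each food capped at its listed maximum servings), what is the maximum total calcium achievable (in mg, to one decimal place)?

540.4 mg

Calcium per kcal: edamame 0.6882, black beans 0.3173, whole-barley bread 0.2735, oats 0.1849, quinoa 0.1765.
Take 3 servings of edamame: uses 510 kcal, +351.0 mg calcium (running total 351.0 mg).
Take 2.87 servings of black beans: uses 597 kcal, +189.4 mg calcium (running total 540.4 mg).
Filling greedily by calcium-per-kcal is optimal for one linear limit, giving 540.4 mg.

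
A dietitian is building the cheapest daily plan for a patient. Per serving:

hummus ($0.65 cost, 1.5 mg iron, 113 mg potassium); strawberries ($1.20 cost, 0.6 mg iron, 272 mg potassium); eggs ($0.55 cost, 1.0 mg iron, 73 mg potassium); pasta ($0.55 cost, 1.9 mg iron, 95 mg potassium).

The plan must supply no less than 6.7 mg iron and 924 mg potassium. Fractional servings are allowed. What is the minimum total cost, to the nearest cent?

hummus only: max(6.7/1.5, 924/113) = 8.177 servings → $5.32.
strawberries only: max(6.7/0.6, 924/272) = 11.17 servings → $13.40.
eggs only: max(6.7/1.0, 924/73) = 12.66 servings → $6.96.
pasta only: max(6.7/1.9, 924/95) = 9.726 servings → $5.35.
hummus + strawberries with both tight: 3.727 servings and 1.849 servings → $4.64.
hummus + eggs: the both-tight solution has a negative serving — not a feasible corner.
hummus + pasta: the both-tight solution has a negative serving — not a feasible corner.
strawberries + eggs with both tight: 1.906 servings and 5.557 servings → $5.34.
strawberries + pasta with both tight: 2.434 servings and 2.758 servings → $4.44.
eggs + pasta with both targets exact would need a negative amount; discard.
Cheapest feasible corner: $4.44.

$4.44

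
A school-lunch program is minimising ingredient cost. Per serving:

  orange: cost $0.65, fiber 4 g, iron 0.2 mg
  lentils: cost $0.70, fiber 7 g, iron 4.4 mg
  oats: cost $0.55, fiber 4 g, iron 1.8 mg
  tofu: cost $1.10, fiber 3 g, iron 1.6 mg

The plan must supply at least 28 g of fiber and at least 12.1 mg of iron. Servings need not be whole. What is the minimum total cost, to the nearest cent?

At the optimum either one food covers both requirements or two foods hit both targets exactly; no other combination can be cheaper.
orange only: max(28/4, 12.1/0.2) = 60.5 servings → $39.33.
lentils only: max(28/7, 12.1/4.4) = 4 servings → $2.80.
oats only: max(28/4, 12.1/1.8) = 7 servings → $3.85.
tofu only: max(28/3, 12.1/1.6) = 9.333 servings → $10.27.
orange + lentils with both tight: 2.377 servings and 2.642 servings → $3.39.
orange + oats with both tight: 0.3125 servings and 6.688 servings → $3.88.
orange + tofu with both tight: 1.466 servings and 7.379 servings → $9.07.
lentils + oats: intersection lies outside the first quadrant.
lentils + tofu: the both-tight solution has a negative serving — not a feasible corner.
oats + tofu: the both-tight solution has a negative serving — not a feasible corner.
So the least-cost plan costs $2.80.

$2.80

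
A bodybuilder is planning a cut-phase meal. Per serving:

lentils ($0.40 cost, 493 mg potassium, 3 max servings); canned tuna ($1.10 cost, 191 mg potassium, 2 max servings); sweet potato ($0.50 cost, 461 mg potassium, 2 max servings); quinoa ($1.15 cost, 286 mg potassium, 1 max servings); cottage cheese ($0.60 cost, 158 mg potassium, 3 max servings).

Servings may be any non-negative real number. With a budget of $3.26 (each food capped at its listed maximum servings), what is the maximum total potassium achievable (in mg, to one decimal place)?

2680.1 mg

Potassium per dollar: lentils 1232, sweet potato 922, cottage cheese 263.3, quinoa 248.7, canned tuna 173.6.
Take 3 servings of lentils: spends $1.20, +1479.0 mg potassium (running total 1479.0 mg).
Take 2 servings of sweet potato: spends $1.00, +922.0 mg potassium (running total 2401.0 mg).
Take 1.767 servings of cottage cheese: spends $1.06, +279.1 mg potassium (running total 2680.1 mg).
Filling greedily by potassium-per-dollar is optimal for one linear limit, giving 2680.1 mg.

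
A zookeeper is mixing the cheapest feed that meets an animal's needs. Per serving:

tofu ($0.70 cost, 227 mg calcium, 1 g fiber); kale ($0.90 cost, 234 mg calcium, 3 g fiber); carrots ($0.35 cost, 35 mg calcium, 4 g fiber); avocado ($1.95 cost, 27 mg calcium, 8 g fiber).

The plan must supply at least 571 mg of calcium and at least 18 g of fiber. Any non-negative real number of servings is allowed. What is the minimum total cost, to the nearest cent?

$2.74

A basic optimal solution has at most two foods positive. Try each food alone and each pair with both targets met exactly.
tofu only: max(571/227, 18/1) = 18 servings → $12.60.
kale only: max(571/234, 18/3) = 6 servings → $5.40.
carrots only: max(571/35, 18/4) = 16.31 servings → $5.71.
avocado only: max(571/27, 18/8) = 21.15 servings → $41.24.
tofu + kale: intersection lies outside the first quadrant.
tofu + carrots with both tight: 1.895 servings and 4.026 servings → $2.74.
tofu + avocado with both tight: 2.282 servings and 1.965 servings → $5.43.
kale + carrots with both tight: 1.99 servings and 3.007 servings → $2.84.
kale + avocado with both tight: 2.279 servings and 1.395 servings → $4.77.
carrots + avocado: intersection lies outside the first quadrant.
So the least-cost plan costs $2.74.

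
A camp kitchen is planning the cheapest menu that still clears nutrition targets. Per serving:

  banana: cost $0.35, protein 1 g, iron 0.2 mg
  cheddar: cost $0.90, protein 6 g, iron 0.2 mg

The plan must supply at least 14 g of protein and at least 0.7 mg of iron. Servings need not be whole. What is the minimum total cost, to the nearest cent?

$2.38

The cheapest plan sits at a corner of the feasible region — with two constraints it uses at most two foods.
banana only: max(14/1, 0.7/0.2) = 14 servings → $4.90.
cheddar only: max(14/6, 0.7/0.2) = 3.5 servings → $3.15.
banana + cheddar with both tight: 1.4 servings and 2.1 servings → $2.38.
The minimum over all feasible corners is $2.38.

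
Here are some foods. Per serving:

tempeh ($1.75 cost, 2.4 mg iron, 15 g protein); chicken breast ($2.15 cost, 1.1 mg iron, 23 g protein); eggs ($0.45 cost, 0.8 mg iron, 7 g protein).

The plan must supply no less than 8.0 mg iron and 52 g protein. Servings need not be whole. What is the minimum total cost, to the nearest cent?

For a min-cost LP with two ≥-constraints, a basic feasible solution has at most two positive variables.
tempeh only: max(8.0/2.4, 52/15) = 3.467 servings → $6.07.
chicken breast only: max(8.0/1.1, 52/23) = 7.273 servings → $15.64.
eggs only: max(8.0/0.8, 52/7) = 10 servings → $4.50.
tempeh + chicken breast with both tight: 3.276 servings and 0.124 servings → $6.00.
tempeh + eggs with both tight: 3 servings and 1 serving → $5.70.
chicken breast + eggs: intersection lies outside the first quadrant.
Cheapest feasible corner: $4.50.

$4.50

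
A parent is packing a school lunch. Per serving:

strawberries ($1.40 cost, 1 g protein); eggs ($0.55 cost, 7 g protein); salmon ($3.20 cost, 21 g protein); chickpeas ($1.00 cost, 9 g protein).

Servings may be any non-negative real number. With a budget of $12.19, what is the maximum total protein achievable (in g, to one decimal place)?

Protein per dollar: eggs 12.73, chickpeas 9, salmon 6.562, strawberries 0.7143.
With no serving limits, spend the whole cost allowance on eggs: $12.19 / $0.55 × 7 g = 155.1 g.

155.1 g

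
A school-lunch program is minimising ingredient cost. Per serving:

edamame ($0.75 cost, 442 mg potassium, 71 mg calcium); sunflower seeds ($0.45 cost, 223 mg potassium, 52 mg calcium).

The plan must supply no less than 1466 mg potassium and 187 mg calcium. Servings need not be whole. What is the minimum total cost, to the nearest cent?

$2.49

A basic optimal solution has at most two foods positive. Try each food alone and each pair with both targets met exactly.
edamame only: max(1466/442, 187/71) = 3.317 servings → $2.49.
sunflower seeds only: max(1466/223, 187/52) = 6.574 servings → $2.96.
edamame + sunflower seeds: intersection lies outside the first quadrant.
So the least-cost plan costs $2.49.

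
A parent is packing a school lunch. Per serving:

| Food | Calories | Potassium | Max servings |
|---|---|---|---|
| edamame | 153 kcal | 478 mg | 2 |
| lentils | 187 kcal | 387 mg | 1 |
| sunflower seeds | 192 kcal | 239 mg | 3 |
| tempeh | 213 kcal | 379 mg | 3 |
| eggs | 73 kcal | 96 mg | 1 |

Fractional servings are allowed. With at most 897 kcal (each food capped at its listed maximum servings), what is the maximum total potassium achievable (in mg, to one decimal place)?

Potassium per kcal: edamame 3.124, lentils 2.07, tempeh 1.779, eggs 1.315, sunflower seeds 1.245.
Take 2 servings of edamame: uses 306 kcal, +956.0 mg potassium (running total 956.0 mg).
Take 1 serving of lentils: uses 187 kcal, +387.0 mg potassium (running total 1343.0 mg).
Take 1.897 servings of tempeh: uses 404 kcal, +718.9 mg potassium (running total 2061.9 mg).
Filling greedily by potassium-per-kcal is optimal for one linear limit, giving 2061.9 mg.

2061.9 mg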